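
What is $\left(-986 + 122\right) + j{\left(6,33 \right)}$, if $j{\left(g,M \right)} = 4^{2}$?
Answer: $-848$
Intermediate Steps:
$j{\left(g,M \right)} = 16$
$\left(-986 + 122\right) + j{\left(6,33 \right)} = \left(-986 + 122\right) + 16 = -864 + 16 = -848$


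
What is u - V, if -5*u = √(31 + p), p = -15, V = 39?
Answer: -199/5 ≈ -39.800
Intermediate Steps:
u = -⅘ (u = -√(31 - 15)/5 = -√16/5 = -⅕*4 = -⅘ ≈ -0.80000)
u - V = -⅘ - 1*39 = -⅘ - 39 = -199/5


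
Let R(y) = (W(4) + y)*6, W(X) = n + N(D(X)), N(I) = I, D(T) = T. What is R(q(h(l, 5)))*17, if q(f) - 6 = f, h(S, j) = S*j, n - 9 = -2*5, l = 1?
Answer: 1428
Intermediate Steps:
n = -1 (n = 9 - 2*5 = 9 - 10 = -1)
W(X) = -1 + X
q(f) = 6 + f
R(y) = 18 + 6*y (R(y) = ((-1 + 4) + y)*6 = (3 + y)*6 = 18 + 6*y)
R(q(h(l, 5)))*17 = (18 + 6*(6 + 1*5))*17 = (18 + 6*(6 + 5))*17 = (18 + 6*11)*17 = (18 + 66)*17 = 84*17 = 1428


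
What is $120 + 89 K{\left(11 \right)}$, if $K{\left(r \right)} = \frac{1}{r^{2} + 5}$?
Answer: $\frac{15209}{126} \approx 120.71$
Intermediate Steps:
$K{\left(r \right)} = \frac{1}{5 + r^{2}}$
$120 + 89 K{\left(11 \right)} = 120 + \frac{89}{5 + 11^{2}} = 120 + \frac{89}{5 + 121} = 120 + \frac{89}{126} = \frac{15209}{126}$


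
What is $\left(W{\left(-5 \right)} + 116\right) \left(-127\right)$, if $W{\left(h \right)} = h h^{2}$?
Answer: $1143$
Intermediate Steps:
$W{\left(h \right)} = h^{3}$
$\left(W{\left(-5 \right)} + 116\right) \left(-127\right) = \left(\left(-5\right)^{3} + 116\right) \left(-127\right) = \left(-125 + 116\right) \left(-127\right) = \left(-9\right) \left(-127\right) = 1143$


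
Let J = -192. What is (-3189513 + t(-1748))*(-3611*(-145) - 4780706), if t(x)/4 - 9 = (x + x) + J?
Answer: 13640758522419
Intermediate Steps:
t(x) = -732 + 8*x (t(x) = 36 + 4*((x + x) - 192) = 36 + 4*(2*x - 192) = 36 + 4*(-192 + 2*x) = 36 + (-768 + 8*x) = -732 + 8*x)
(-3189513 + t(-1748))*(-3611*(-145) - 4780706) = (-3189513 + (-732 + 8*(-1748)))*(-3611*(-145) - 4780706) = (-3189513 + (-732 - 13984))*(523595 - 4780706) = (-3189513 - 14716)*(-4257111) = -3204229*(-4257111) = 13640758522419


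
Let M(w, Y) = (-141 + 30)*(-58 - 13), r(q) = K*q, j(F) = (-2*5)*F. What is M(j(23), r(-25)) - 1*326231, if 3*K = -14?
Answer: -318350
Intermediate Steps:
K = -14/3 (K = (⅓)*(-14) = -14/3 ≈ -4.6667)
j(F) = -10*F
r(q) = -14*q/3
M(w, Y) = 7881 (M(w, Y) = -111*(-71) = 7881)
M(j(23), r(-25)) - 1*326231 = 7881 - 1*326231 = 7881 - 326231 = -318350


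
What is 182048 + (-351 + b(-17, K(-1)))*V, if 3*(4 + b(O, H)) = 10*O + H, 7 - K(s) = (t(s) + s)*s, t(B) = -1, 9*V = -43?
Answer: 1656062/9 ≈ 1.8401e+5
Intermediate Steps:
V = -43/9 (V = (⅑)*(-43) = -43/9 ≈ -4.7778)
K(s) = 7 - s*(-1 + s) (K(s) = 7 - (-1 + s)*s = 7 - s*(-1 + s))
b(O, H) = -4 + H/3 + 10*O/3 (b(O, H) = -4 + (10*O + H)/3 = -4 + (H + 10*O)/3 = -4 + (H/3 + 10*O/3) = -4 + H/3 + 10*O/3)
182048 + (-351 + b(-17, K(-1)))*V = 182048 + (-351 + (-4 + (7 - 1 - 1*(-1)²)/3 + (10/3)*(-17)))*(-43/9) = 182048 + (-351 + (-4 + (7 - 1 - 1*1)/3 - 170/3))*(-43/9) = 182048 + (-351 + (-4 + (7 - 1 - 1)/3 - 170/3))*(-43/9) = 182048 + (-351 + (-4 + (⅓)*5 - 170/3))*(-43/9) = 182048 + (-351 + (-4 + 5/3 - 170/3))*(-43/9) = 182048 + (-351 - 59)*(-43/9) = 182048 - 410*(-43/9) = 182048 + 17630/9 = 1656062/9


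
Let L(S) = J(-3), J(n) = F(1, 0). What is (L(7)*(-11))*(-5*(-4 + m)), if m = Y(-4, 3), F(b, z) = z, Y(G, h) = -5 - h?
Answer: 0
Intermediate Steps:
m = -8 (m = -5 - 1*3 = -5 - 3 = -8)
J(n) = 0
L(S) = 0
(L(7)*(-11))*(-5*(-4 + m)) = (0*(-11))*(-5*(-4 - 8)) = 0*(-5*(-12)) = 0*60 = 0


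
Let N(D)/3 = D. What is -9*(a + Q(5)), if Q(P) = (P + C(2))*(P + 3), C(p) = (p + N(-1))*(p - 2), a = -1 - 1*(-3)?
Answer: -378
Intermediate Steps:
a = 2 (a = -1 + 3 = 2)
N(D) = 3*D
C(p) = (-3 + p)*(-2 + p) (C(p) = (p + 3*(-1))*(p - 2) = (p - 3)*(-2 + p) = (-3 + p)*(-2 + p))
Q(P) = P*(3 + P) (Q(P) = (P + (6 + 2² - 5*2))*(P + 3) = (P + (6 + 4 - 10))*(3 + P) = (P + 0)*(3 + P) = P*(3 + P))
-9*(a + Q(5)) = -9*(2 + 5*(3 + 5)) = -9*(2 + 5*8) = -9*(2 + 40) = -9*42 = -378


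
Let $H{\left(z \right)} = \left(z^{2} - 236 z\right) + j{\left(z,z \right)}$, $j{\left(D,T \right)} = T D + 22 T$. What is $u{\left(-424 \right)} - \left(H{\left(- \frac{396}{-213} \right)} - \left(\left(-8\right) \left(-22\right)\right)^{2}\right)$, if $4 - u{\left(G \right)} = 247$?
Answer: $\frac{156895813}{5041} \approx 31124.0$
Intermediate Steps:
$u{\left(G \right)} = -243$ ($u{\left(G \right)} = 4 - 247 = -243$)
$j{\left(D,T \right)} = 22 T + D T$ ($j{\left(D,T \right)} = D T + 22 T = 22 T + D T$)
$H{\left(z \right)} = z^{2} - 236 z + z \left(22 + z\right)$ ($H{\left(z \right)} = \left(z^{2} - 236 z\right) + z \left(22 + z\right) = z^{2} - 236 z + z \left(22 + z\right)$)
$u{\left(-424 \right)} - \left(H{\left(- \frac{396}{-213} \right)} - \left(\left(-8\right) \left(-22\right)\right)^{2}\right) = -243 - \left(2 \left(- \frac{396}{-213}\right) \left(-107 - \frac{396}{-213}\right) - \left(\left(-8\right) \left(-22\right)\right)^{2}\right) = -243 - \left(2 \left(\left(-396\right) \left(- \frac{1}{213}\right)\right) \left(-107 - - \frac{132}{71}\right) - 176^{2}\right) = -243 - \left(2 \cdot \frac{132}{71} \left(-107 + \frac{132}{71}\right) - 30976\right) = -243 - \left(2 \cdot \frac{132}{71} \left(- \frac{7465}{71}\right) - 30976\right) = -243 - \left(- \frac{1970760}{5041} - 30976\right) = -243 - - \frac{158120776}{5041} = -243 + \frac{158120776}{5041} = \frac{156895813}{5041}$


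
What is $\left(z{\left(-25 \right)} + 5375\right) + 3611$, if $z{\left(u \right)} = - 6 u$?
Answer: $9136$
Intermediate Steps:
$\left(z{\left(-25 \right)} + 5375\right) + 3611 = \left(\left(-6\right) \left(-25\right) + 5375\right) + 3611 = \left(150 + 5375\right) + 3611 = 5525 + 3611 = 9136$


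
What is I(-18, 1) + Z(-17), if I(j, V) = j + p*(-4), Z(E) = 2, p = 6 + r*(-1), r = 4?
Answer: -24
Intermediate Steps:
p = 2 (p = 6 + 4*(-1) = 6 - 4 = 2)
I(j, V) = -8 + j (I(j, V) = j + 2*(-4) = j - 8 = -8 + j)
I(-18, 1) + Z(-17) = (-8 - 18) + 2 = -26 + 2 = -24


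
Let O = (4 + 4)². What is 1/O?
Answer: 1/64 ≈ 0.015625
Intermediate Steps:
O = 64 (O = 8² = 64)
1/O = 1/64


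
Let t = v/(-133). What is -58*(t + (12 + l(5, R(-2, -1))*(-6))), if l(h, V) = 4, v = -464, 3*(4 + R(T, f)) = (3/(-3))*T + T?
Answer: 65656/133 ≈ 493.65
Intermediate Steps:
R(T, f) = -4 (R(T, f) = -4 + ((3/(-3))*T + T)/3 = -4 + ((3*(-1/3))*T + T)/3 = -4 + (-T + T)/3 = -4 + (1/3)*0 = -4 + 0 = -4)
t = 464/133 (t = -464/(-133) = -464*(-1/133) = 464/133 ≈ 3.4887)
-58*(t + (12 + l(5, R(-2, -1))*(-6))) = -58*(464/133 + (12 + 4*(-6))) = -58*(464/133 + (12 - 24)) = -58*(464/133 - 12) = -58*(-1132/133) = 65656/133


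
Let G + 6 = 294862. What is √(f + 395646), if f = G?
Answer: √690502 ≈ 830.96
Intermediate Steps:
G = 294856 (G = -6 + 294862 = 294856)
f = 294856
√(f + 395646) = √(294856 + 395646) = √690502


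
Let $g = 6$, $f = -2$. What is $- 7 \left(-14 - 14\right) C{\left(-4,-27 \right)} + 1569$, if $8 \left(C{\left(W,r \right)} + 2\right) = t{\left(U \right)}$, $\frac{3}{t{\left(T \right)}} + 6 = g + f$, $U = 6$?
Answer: $\frac{4561}{4} \approx 1140.3$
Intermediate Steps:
$t{\left(T \right)} = - \frac{3}{2}$ ($t{\left(T \right)} = \frac{3}{-6 + \left(6 - 2\right)} = \frac{3}{-6 + 4} = \frac{3}{-2} = 3 \left(- \frac{1}{2}\right) = - \frac{3}{2}$)
$C{\left(W,r \right)} = - \frac{35}{16}$ ($C{\left(W,r \right)} = -2 + \frac{1}{8} \left(- \frac{3}{2}\right) = -2 - \frac{3}{16} = - \frac{35}{16}$)
$- 7 \left(-14 - 14\right) C{\left(-4,-27 \right)} + 1569 = - 7 \left(-14 - 14\right) \left(- \frac{35}{16}\right) + 1569 = \left(-7\right) \left(-28\right) \left(- \frac{35}{16}\right) + 1569 = 196 \left(- \frac{35}{16}\right) + 1569 = - \frac{1715}{4} + 1569 = \frac{4561}{4}$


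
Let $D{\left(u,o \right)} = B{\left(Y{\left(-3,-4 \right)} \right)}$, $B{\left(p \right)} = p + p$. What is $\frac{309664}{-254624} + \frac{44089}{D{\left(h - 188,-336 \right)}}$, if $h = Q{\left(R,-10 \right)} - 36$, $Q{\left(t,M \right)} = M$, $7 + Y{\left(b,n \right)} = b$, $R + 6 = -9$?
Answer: $- \frac{351009713}{159140} \approx -2205.7$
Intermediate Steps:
$R = -15$ ($R = -6 - 9 = -15$)
$Y{\left(b,n \right)} = -7 + b$
$h = -46$ ($h = -10 - 36 = -46$)
$B{\left(p \right)} = 2 p$
$D{\left(u,o \right)} = -20$ ($D{\left(u,o \right)} = 2 \left(-7 - 3\right) = 2 \left(-10\right) = -20$)
$\frac{309664}{-254624} + \frac{44089}{D{\left(h - 188,-336 \right)}} = \frac{309664}{-254624} + \frac{44089}{-20} = 309664 \left(- \frac{1}{254624}\right) + 44089 \left(- \frac{1}{20}\right) = - \frac{9677}{7957} - \frac{44089}{20} = - \frac{351009713}{159140}$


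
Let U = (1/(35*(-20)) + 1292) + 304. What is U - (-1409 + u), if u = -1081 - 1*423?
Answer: 3156299/700 ≈ 4509.0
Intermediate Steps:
U = 1117199/700 (U = (1/(-700) + 1292) + 304 = (-1/700 + 1292) + 304 = 904399/700 + 304 = 1117199/700 ≈ 1596.0)
u = -1504 (u = -1081 - 423 = -1504)
U - (-1409 + u) = 1117199/700 - (-1409 - 1504) = 1117199/700 - 1*(-2913) = 1117199/700 + 2913 = 3156299/700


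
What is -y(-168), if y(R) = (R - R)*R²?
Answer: 0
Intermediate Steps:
y(R) = 0 (y(R) = 0*R² = 0)
-y(-168) = -1*0 = 0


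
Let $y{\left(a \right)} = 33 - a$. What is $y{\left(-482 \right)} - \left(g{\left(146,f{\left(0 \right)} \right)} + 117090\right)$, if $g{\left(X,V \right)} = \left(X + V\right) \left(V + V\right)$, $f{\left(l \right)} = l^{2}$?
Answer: $-116575$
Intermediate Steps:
$g{\left(X,V \right)} = 2 V \left(V + X\right)$ ($g{\left(X,V \right)} = \left(V + X\right) 2 V = 2 V \left(V + X\right)$)
$y{\left(-482 \right)} - \left(g{\left(146,f{\left(0 \right)} \right)} + 117090\right) = \left(33 - -482\right) - \left(2 \cdot 0^{2} \left(0^{2} + 146\right) + 117090\right) = \left(33 + 482\right) - \left(2 \cdot 0 \left(0 + 146\right) + 117090\right) = 515 - \left(2 \cdot 0 \cdot 146 + 117090\right) = 515 - \left(0 + 117090\right) = 515 - 117090 = -116575$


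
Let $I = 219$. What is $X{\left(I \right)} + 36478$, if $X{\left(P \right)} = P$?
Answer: $36697$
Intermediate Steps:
$X{\left(I \right)} + 36478 = 219 + 36478 = 36697$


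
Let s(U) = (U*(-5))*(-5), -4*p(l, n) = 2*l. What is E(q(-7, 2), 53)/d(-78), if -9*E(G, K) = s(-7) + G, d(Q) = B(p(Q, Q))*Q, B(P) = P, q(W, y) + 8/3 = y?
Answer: -527/82134 ≈ -0.0064163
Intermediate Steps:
p(l, n) = -l/2
q(W, y) = -8/3 + y
s(U) = 25*U (s(U) = -5*U*(-5) = 25*U)
d(Q) = -Q²/2 (d(Q) = (-Q/2)*Q = -Q²/2)
E(G, K) = 175/9 - G/9 (E(G, K) = -(25*(-7) + G)/9 = -(-175 + G)/9 = 175/9 - G/9)
E(q(-7, 2), 53)/d(-78) = (175/9 - (-8/3 + 2)/9)/((-½*(-78)²)) = (175/9 - ⅑*(-⅔))/((-½*6084)) = (175/9 + 2/27)/(-3042) = (527/27)*(-1/3042) = -527/82134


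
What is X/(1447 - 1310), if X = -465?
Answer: -465/137 ≈ -3.3942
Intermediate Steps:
X/(1447 - 1310) = -465/(1447 - 1310) = -465/137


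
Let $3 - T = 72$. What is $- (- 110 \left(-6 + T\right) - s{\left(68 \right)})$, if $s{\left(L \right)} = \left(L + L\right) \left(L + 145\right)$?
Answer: $20718$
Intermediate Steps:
$T = -69$ ($T = 3 - 72 = -69$)
$s{\left(L \right)} = 2 L \left(145 + L\right)$
$- (- 110 \left(-6 + T\right) - s{\left(68 \right)}) = - (- 110 \left(-6 - 69\right) - 2 \cdot 68 \left(145 + 68\right)) = - (\left(-110\right) \left(-75\right) - 2 \cdot 68 \cdot 213) = - (8250 - 28968) = \left(-1\right) \left(-20718\right) = 20718$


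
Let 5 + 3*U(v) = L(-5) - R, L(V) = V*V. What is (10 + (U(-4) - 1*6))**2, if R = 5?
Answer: 81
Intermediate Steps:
L(V) = V**2
U(v) = 5 (U(v) = -5/3 + ((-5)**2 - 1*5)/3 = -5/3 + (25 - 5)/3 = -5/3 + (1/3)*20 = -5/3 + 20/3 = 5)
(10 + (U(-4) - 1*6))**2 = (10 + (5 - 1*6))**2 = (10 + (5 - 6))**2 = (10 - 1)**2 = 9**2 = 81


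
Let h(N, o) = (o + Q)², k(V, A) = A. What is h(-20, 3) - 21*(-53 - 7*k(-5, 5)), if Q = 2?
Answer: 1873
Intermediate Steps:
h(N, o) = (2 + o)² (h(N, o) = (o + 2)² = (2 + o)²)
h(-20, 3) - 21*(-53 - 7*k(-5, 5)) = (2 + 3)² - 21*(-53 - 7*5) = 5² - 21*(-53 - 35) = 25 - 21*(-88) = 25 - 1*(-1848) = 25 + 1848 = 1873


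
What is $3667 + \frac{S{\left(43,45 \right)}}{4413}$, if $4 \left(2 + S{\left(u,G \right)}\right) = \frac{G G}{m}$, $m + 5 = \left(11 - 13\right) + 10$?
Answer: $\frac{64730551}{17652} \approx 3667.0$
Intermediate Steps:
$m = 3$ ($m = -5 + \left(\left(11 - 13\right) + 10\right) = -5 + \left(-2 + 10\right) = -5 + 8 = 3$)
$S{\left(u,G \right)} = -2 + \frac{G^{2}}{12}$ ($S{\left(u,G \right)} = -2 + \frac{G G \frac{1}{3}}{4} = -2 + \frac{G^{2} \cdot \frac{1}{3}}{4} = -2 + \frac{\frac{1}{3} G^{2}}{4} = -2 + \frac{G^{2}}{12}$)
$3667 + \frac{S{\left(43,45 \right)}}{4413} = 3667 + \frac{-2 + \frac{45^{2}}{12}}{4413} = 3667 + \left(-2 + \frac{1}{12} \cdot 2025\right) \frac{1}{4413} = 3667 + \left(-2 + \frac{675}{4}\right) \frac{1}{4413} = 3667 + \frac{667}{4} \cdot \frac{1}{4413} = 3667 + \frac{667}{17652} = \frac{64730551}{17652}$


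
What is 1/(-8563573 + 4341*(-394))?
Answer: -1/10273927 ≈ -9.7334e-8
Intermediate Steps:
1/(-8563573 + 4341*(-394)) = 1/(-8563573 - 1710354) = 1/(-10273927) = -1/10273927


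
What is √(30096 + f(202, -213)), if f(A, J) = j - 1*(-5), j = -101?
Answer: 100*√3 ≈ 173.21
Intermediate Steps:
f(A, J) = -96 (f(A, J) = -101 - 1*(-5) = -101 + 5 = -96)
√(30096 + f(202, -213)) = √(30096 - 96) = √30000 = 100*√3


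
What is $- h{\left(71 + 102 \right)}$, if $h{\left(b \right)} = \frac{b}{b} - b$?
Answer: $172$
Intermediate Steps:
$h{\left(b \right)} = 1 - b$
$- h{\left(71 + 102 \right)} = - (1 - \left(71 + 102\right)) = - (1 - 173) = \left(-1\right) \left(-172\right) = 172$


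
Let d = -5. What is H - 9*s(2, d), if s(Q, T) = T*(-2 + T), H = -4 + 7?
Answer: -312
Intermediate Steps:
H = 3
H - 9*s(2, d) = 3 - (-45)*(-2 - 5) = 3 - (-45)*(-7) = 3 - 9*35 = 3 - 315 = -312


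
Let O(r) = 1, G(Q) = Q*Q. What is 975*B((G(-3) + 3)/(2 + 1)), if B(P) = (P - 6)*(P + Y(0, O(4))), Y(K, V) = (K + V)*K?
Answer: -7800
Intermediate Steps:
G(Q) = Q²
Y(K, V) = K*(K + V)
B(P) = P*(-6 + P) (B(P) = (P - 6)*(P + 0*(0 + 1)) = (-6 + P)*(P + 0*1) = (-6 + P)*(P + 0) = (-6 + P)*P = P*(-6 + P))
975*B((G(-3) + 3)/(2 + 1)) = 975*((((-3)² + 3)/(2 + 1))*(-6 + ((-3)² + 3)/(2 + 1))) = 975*(((9 + 3)/3)*(-6 + (9 + 3)/3)) = 975*((12*(⅓))*(-6 + 12*(⅓))) = 975*(4*(-6 + 4)) = 975*(4*(-2)) = 975*(-8) = -7800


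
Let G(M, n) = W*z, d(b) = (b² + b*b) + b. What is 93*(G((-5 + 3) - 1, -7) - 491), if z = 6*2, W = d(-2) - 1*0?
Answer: -38967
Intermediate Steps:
d(b) = b + 2*b² (d(b) = (b² + b²) + b = 2*b² + b = b + 2*b²)
W = 6 (W = -2*(1 + 2*(-2)) - 1*0 = -2*(1 - 4) + 0 = -2*(-3) + 0 = 6 + 0 = 6)
z = 12
G(M, n) = 72 (G(M, n) = 6*12 = 72)
93*(G((-5 + 3) - 1, -7) - 491) = 93*(72 - 491) = 93*(-419) = -38967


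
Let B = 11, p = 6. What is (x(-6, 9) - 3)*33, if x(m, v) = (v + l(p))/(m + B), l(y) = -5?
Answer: -363/5 ≈ -72.600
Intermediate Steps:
x(m, v) = (-5 + v)/(11 + m) (x(m, v) = (v - 5)/(m + 11) = (-5 + v)/(11 + m))
(x(-6, 9) - 3)*33 = ((-5 + 9)/(11 - 6) - 3)*33 = (4/5 - 3)*33 = -11/5*33 = -363/5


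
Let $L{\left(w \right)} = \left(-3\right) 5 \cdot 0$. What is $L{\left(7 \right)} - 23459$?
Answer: $-23459$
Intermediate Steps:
$L{\left(w \right)} = 0$ ($L{\left(w \right)} = \left(-15\right) 0 = 0$)
$L{\left(7 \right)} - 23459 = 0 - 23459 = -23459$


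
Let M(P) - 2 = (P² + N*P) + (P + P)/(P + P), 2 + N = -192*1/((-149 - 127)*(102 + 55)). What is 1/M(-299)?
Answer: 157/14130106 ≈ 1.1111e-5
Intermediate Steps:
N = -7206/3611 (N = -2 - 192*1/((-149 - 127)*(102 + 55)) = -2 - 192/(157*(-276)) = -2 - 192/(-43332) = -2 - 192*(-1/43332) = -2 + 16/3611 = -7206/3611 ≈ -1.9956)
M(P) = 3 + P² - 7206*P/3611 (M(P) = 2 + ((P² - 7206*P/3611) + (P + P)/(P + P)) = 2 + ((P² - 7206*P/3611) + (2*P)/((2*P))) = 2 + ((P² - 7206*P/3611) + (2*P)*(1/(2*P))) = 2 + ((P² - 7206*P/3611) + 1) = 2 + (1 + P² - 7206*P/3611) = 3 + P² - 7206*P/3611)
1/M(-299) = 1/(3 + (-299)² - 7206/3611*(-299)) = 1/(3 + 89401 + 93678/157) = 1/(14130106/157) = 157/14130106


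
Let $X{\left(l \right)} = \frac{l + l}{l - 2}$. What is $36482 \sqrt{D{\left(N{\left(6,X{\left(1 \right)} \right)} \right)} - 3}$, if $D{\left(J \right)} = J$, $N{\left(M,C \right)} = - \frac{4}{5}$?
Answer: $\frac{36482 i \sqrt{95}}{5} \approx 71117.0 i$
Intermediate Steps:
$X{\left(l \right)} = \frac{2 l}{-2 + l}$
$N{\left(M,C \right)} = - \frac{4}{5}$ ($N{\left(M,C \right)} = \left(-4\right) \frac{1}{5} = - \frac{4}{5}$)
$36482 \sqrt{D{\left(N{\left(6,X{\left(1 \right)} \right)} \right)} - 3} = 36482 \sqrt{- \frac{4}{5} - 3} = 36482 \sqrt{- \frac{19}{5}} = 36482 \frac{i \sqrt{95}}{5} = \frac{36482 i \sqrt{95}}{5}$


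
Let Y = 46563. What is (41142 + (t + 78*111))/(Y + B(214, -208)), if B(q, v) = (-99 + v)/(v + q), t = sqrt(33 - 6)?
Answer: 298800/279071 + 18*sqrt(3)/279071 ≈ 1.0708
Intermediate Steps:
t = 3*sqrt(3) (t = sqrt(27) = 3*sqrt(3) ≈ 5.1962)
B(q, v) = (-99 + v)/(q + v)
(41142 + (t + 78*111))/(Y + B(214, -208)) = (41142 + (3*sqrt(3) + 78*111))/(46563 + (-99 - 208)/(214 - 208)) = (41142 + (3*sqrt(3) + 8658))/(46563 - 307/6) = (41142 + (8658 + 3*sqrt(3)))/(46563 + (1/6)*(-307)) = (49800 + 3*sqrt(3))/(46563 - 307/6) = (49800 + 3*sqrt(3))/(279071/6) = (49800 + 3*sqrt(3))*(6/279071) = 298800/279071 + 18*sqrt(3)/279071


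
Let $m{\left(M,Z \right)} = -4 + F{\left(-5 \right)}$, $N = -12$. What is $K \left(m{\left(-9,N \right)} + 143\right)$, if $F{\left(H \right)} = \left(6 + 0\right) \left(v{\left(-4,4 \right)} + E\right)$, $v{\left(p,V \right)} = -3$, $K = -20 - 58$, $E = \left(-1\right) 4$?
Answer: $-7566$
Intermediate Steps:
$E = -4$
$K = -78$ ($K = -20 - 58 = -78$)
$F{\left(H \right)} = -42$ ($F{\left(H \right)} = \left(6 + 0\right) \left(-3 - 4\right) = 6 \left(-7\right) = -42$)
$m{\left(M,Z \right)} = -46$ ($m{\left(M,Z \right)} = -4 - 42 = -46$)
$K \left(m{\left(-9,N \right)} + 143\right) = - 78 \left(-46 + 143\right) = \left(-78\right) 97 = -7566$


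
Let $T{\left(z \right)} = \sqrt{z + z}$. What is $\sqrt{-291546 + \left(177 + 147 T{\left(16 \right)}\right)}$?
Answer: $\sqrt{-291369 + 588 \sqrt{2}} \approx 539.02 i$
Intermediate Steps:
$T{\left(z \right)} = \sqrt{2} \sqrt{z}$ ($T{\left(z \right)} = \sqrt{2 z} = \sqrt{2} \sqrt{z}$)
$\sqrt{-291546 + \left(177 + 147 T{\left(16 \right)}\right)} = \sqrt{-291546 + \left(177 + 147 \sqrt{2} \sqrt{16}\right)} = \sqrt{-291546 + \left(177 + 147 \sqrt{2} \cdot 4\right)} = \sqrt{-291546 + \left(177 + 147 \cdot 4 \sqrt{2}\right)} = \sqrt{-291546 + \left(177 + 588 \sqrt{2}\right)} = \sqrt{-291369 + 588 \sqrt{2}}$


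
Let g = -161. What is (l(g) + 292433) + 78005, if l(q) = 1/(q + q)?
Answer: 119281035/322 ≈ 3.7044e+5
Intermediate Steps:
l(q) = 1/(2*q)
(l(g) + 292433) + 78005 = ((1/2)/(-161) + 292433) + 78005 = ((1/2)*(-1/161) + 292433) + 78005 = (-1/322 + 292433) + 78005 = 94163425/322 + 78005 = 119281035/322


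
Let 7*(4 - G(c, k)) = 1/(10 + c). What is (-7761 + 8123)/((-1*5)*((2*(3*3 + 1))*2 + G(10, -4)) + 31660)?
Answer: 10136/880321 ≈ 0.011514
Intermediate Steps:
G(c, k) = 4 - 1/(7*(10 + c))
(-7761 + 8123)/((-1*5)*((2*(3*3 + 1))*2 + G(10, -4)) + 31660) = (-7761 + 8123)/((-1*5)*((2*(3*3 + 1))*2 + (279 + 28*10)/(7*(10 + 10))) + 31660) = 362/(-5*((2*(9 + 1))*2 + (⅐)*(279 + 280)/20) + 31660) = 362/(-5*((2*10)*2 + (⅐)*(1/20)*559) + 31660) = 362/(-5*(20*2 + 559/140) + 31660) = 362/(-5*(40 + 559/140) + 31660) = 362/(-5*6159/140 + 31660) = 362/(-6159/28 + 31660) = 362/(880321/28) = 362*(28/880321) = 10136/880321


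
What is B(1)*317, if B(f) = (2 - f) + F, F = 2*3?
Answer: 2219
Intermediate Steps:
F = 6
B(f) = 8 - f (B(f) = (2 - f) + 6 = 8 - f)
B(1)*317 = (8 - 1*1)*317 = (8 - 1)*317 = 7*317 = 2219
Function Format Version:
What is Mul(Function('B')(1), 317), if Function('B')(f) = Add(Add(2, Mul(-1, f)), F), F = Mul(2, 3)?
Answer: 2219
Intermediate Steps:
F = 6
Function('B')(f) = Add(8, Mul(-1, f)) (Function('B')(f) = Add(Add(2, Mul(-1, f)), 6) = Add(8, Mul(-1, f)))
Mul(Function('B')(1), 317) = Mul(Add(8, Mul(-1, 1)), 317) = Mul(Add(8, -1), 317) = Mul(7, 317) = 2219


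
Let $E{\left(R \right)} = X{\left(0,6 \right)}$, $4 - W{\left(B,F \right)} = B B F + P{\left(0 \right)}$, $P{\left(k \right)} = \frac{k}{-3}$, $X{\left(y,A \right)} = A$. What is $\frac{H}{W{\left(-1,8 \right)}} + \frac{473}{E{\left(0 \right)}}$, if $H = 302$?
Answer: $\frac{10}{3} \approx 3.3333$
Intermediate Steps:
$P{\left(k \right)} = - \frac{k}{3}$ ($P{\left(k \right)} = k \left(- \frac{1}{3}\right) = - \frac{k}{3}$)
$W{\left(B,F \right)} = 4 - F B^{2}$ ($W{\left(B,F \right)} = 4 - \left(B B F - 0\right) = 4 - \left(B^{2} F + 0\right) = 4 - \left(F B^{2} + 0\right) = 4 - F B^{2}$)
$E{\left(R \right)} = 6$
$\frac{H}{W{\left(-1,8 \right)}} + \frac{473}{E{\left(0 \right)}} = \frac{302}{4 - 8 \left(-1\right)^{2}} + \frac{473}{6} = \frac{302}{4 - 8 \cdot 1} + 473 \cdot \frac{1}{6} = \frac{302}{4 - 8} + \frac{473}{6} = \frac{302}{-4} + \frac{473}{6} = 302 \left(- \frac{1}{4}\right) + \frac{473}{6} = - \frac{151}{2} + \frac{473}{6} = \frac{10}{3}$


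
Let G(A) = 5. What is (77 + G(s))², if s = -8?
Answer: 6724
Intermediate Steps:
(77 + G(s))² = (77 + 5)² = 82² = 6724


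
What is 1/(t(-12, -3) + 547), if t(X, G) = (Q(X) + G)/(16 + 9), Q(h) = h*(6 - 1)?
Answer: 25/13612 ≈ 0.0018366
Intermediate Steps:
Q(h) = 5*h (Q(h) = h*5 = 5*h)
t(X, G) = X/5 + G/25 (t(X, G) = (5*X + G)/(16 + 9) = (G + 5*X)/25 = (G + 5*X)*(1/25) = X/5 + G/25)
1/(t(-12, -3) + 547) = 1/(((1/5)*(-12) + (1/25)*(-3)) + 547) = 1/((-12/5 - 3/25) + 547) = 1/(-63/25 + 547) = 1/(13612/25) = 25/13612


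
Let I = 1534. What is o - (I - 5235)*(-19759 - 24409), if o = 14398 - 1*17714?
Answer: -163469084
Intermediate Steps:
o = -3316 (o = 14398 - 17714 = -3316)
o - (I - 5235)*(-19759 - 24409) = -3316 - (1534 - 5235)*(-19759 - 24409) = -3316 - (-3701)*(-44168) = -3316 - 1*163465768 = -3316 - 163465768 = -163469084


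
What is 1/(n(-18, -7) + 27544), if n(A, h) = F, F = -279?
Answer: 1/27265 ≈ 3.6677e-5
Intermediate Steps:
n(A, h) = -279
1/(n(-18, -7) + 27544) = 1/(-279 + 27544) = 1/27265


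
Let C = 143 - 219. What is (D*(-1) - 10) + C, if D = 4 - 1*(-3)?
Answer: -93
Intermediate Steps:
C = -76
D = 7 (D = 4 + 3 = 7)
(D*(-1) - 10) + C = (7*(-1) - 10) - 76 = (-7 - 10) - 76 = -17 - 76 = -93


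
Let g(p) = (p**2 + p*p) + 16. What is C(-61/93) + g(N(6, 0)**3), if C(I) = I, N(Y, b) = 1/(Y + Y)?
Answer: 710166559/46282752 ≈ 15.344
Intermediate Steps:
N(Y, b) = 1/(2*Y)
g(p) = 16 + 2*p**2 (g(p) = (p**2 + p**2) + 16 = 2*p**2 + 16 = 16 + 2*p**2)
C(-61/93) + g(N(6, 0)**3) = -61/93 + (16 + 2*(((1/2)/6)**3)**2) = -61*1/93 + (16 + 2*(((1/2)*(1/6))**3)**2) = -61/93 + (16 + 2*((1/12)**3)**2) = -61/93 + (16 + 2*(1/1728)**2) = -61/93 + (16 + 2*(1/2985984)) = -61/93 + (16 + 1/1492992) = -61/93 + 23887873/1492992 = 710166559/46282752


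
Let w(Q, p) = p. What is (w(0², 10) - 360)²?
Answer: 122500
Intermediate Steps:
(w(0², 10) - 360)² = (10 - 360)² = (-350)² = 122500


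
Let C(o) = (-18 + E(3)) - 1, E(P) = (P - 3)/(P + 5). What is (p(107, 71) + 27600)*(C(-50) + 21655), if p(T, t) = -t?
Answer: 595617444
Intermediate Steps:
E(P) = (-3 + P)/(5 + P)
C(o) = -19 (C(o) = (-18 + (-3 + 3)/(5 + 3)) - 1 = (-18 + 0/8) - 1 = (-18 + (⅛)*0) - 1 = (-18 + 0) - 1 = -18 - 1 = -19)
(p(107, 71) + 27600)*(C(-50) + 21655) = (-1*71 + 27600)*(-19 + 21655) = (-71 + 27600)*21636 = 27529*21636 = 595617444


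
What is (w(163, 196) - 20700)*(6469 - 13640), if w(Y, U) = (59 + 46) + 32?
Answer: 147457273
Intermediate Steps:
w(Y, U) = 137 (w(Y, U) = 105 + 32 = 137)
(w(163, 196) - 20700)*(6469 - 13640) = (137 - 20700)*(6469 - 13640) = -20563*(-7171) = 147457273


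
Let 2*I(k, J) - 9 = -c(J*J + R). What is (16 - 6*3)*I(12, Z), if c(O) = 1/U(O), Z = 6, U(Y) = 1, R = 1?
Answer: -8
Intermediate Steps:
c(O) = 1 (c(O) = 1/1 = 1)
I(k, J) = 4 (I(k, J) = 9/2 + (-1*1)/2 = 9/2 + (½)*(-1) = 9/2 - ½ = 4)
(16 - 6*3)*I(12, Z) = (16 - 6*3)*4 = (16 - 18)*4 = -2*4 = -8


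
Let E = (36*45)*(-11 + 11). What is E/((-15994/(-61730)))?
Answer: 0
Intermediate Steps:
E = 0 (E = 1620*0 = 0)
E/((-15994/(-61730))) = 0/((-15994/(-61730))) = 0/((-15994*(-1/61730))) = 0/(7997/30865) = 0*(30865/7997) = 0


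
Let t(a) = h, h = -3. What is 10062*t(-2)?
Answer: -30186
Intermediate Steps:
t(a) = -3
10062*t(-2) = 10062*(-3) = -30186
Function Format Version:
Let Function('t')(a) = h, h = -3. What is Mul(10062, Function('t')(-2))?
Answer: -30186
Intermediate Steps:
Function('t')(a) = -3
Mul(10062, Function('t')(-2)) = Mul(10062, -3) = -30186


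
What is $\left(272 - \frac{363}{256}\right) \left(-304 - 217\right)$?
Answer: $- \frac{36089149}{256} \approx -1.4097 \cdot 10^{5}$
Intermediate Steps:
$\left(272 - \frac{363}{256}\right) \left(-304 - 217\right) = \left(272 - \frac{363}{256}\right) \left(-521\right) = \frac{69269}{256} \left(-521\right) = - \frac{36089149}{256}$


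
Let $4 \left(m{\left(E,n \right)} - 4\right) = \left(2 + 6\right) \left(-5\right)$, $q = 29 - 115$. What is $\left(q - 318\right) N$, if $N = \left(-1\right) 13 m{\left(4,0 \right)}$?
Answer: $-31512$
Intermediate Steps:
$q = -86$
$m{\left(E,n \right)} = -6$ ($m{\left(E,n \right)} = 4 + \frac{\left(2 + 6\right) \left(-5\right)}{4} = 4 + \frac{8 \left(-5\right)}{4} = 4 + \frac{1}{4} \left(-40\right) = 4 - 10 = -6$)
$N = 78$ ($N = \left(-1\right) 13 \left(-6\right) = \left(-13\right) \left(-6\right) = 78$)
$\left(q - 318\right) N = \left(-86 - 318\right) 78 = \left(-404\right) 78 = -31512$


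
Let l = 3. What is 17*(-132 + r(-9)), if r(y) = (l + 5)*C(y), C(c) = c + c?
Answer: -4692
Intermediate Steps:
C(c) = 2*c
r(y) = 16*y (r(y) = (3 + 5)*(2*y) = 8*(2*y) = 16*y)
17*(-132 + r(-9)) = 17*(-132 + 16*(-9)) = 17*(-132 - 144) = 17*(-276) = -4692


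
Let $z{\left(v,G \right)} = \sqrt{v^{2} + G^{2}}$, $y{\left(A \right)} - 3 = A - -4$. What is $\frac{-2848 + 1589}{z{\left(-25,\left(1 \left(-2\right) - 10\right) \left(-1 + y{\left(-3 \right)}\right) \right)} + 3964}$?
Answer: $- \frac{4990676}{15711375} + \frac{1259 \sqrt{1921}}{15711375} \approx -0.31414$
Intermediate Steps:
$y{\left(A \right)} = 7 + A$ ($y{\left(A \right)} = 3 + \left(A - -4\right) = 3 + \left(A + 4\right) = 3 + \left(4 + A\right) = 7 + A$)
$z{\left(v,G \right)} = \sqrt{G^{2} + v^{2}}$
$\frac{-2848 + 1589}{z{\left(-25,\left(1 \left(-2\right) - 10\right) \left(-1 + y{\left(-3 \right)}\right) \right)} + 3964} = \frac{-2848 + 1589}{\sqrt{\left(\left(1 \left(-2\right) - 10\right) \left(-1 + \left(7 - 3\right)\right)\right)^{2} + \left(-25\right)^{2}} + 3964} = - \frac{1259}{\sqrt{\left(\left(-2 - 10\right) \left(-1 + 4\right)\right)^{2} + 625} + 3964} = - \frac{1259}{\sqrt{\left(\left(-12\right) 3\right)^{2} + 625} + 3964} = - \frac{1259}{\sqrt{\left(-36\right)^{2} + 625} + 3964} = - \frac{1259}{\sqrt{1296 + 625} + 3964} = - \frac{1259}{\sqrt{1921} + 3964} = - \frac{1259}{3964 + \sqrt{1921}}$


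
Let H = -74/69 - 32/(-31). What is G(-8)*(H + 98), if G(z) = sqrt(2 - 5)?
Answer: 209536*I*sqrt(3)/2139 ≈ 169.67*I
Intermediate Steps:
G(z) = I*sqrt(3) (G(z) = sqrt(-3) = I*sqrt(3))
H = -86/2139 (H = -74*1/69 - 32*(-1/31) = -74/69 + 32/31 = -86/2139 ≈ -0.040206)
G(-8)*(H + 98) = (I*sqrt(3))*(-86/2139 + 98) = (I*sqrt(3))*(209536/2139) = 209536*I*sqrt(3)/2139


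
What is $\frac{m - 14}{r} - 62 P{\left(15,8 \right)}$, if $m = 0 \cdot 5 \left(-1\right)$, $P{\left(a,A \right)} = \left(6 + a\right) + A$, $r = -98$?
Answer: $- \frac{12585}{7} \approx -1797.9$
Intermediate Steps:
$P{\left(a,A \right)} = 6 + A + a$
$m = 0$ ($m = 0 \left(-1\right) = 0$)
$\frac{m - 14}{r} - 62 P{\left(15,8 \right)} = \frac{0 - 14}{-98} - 62 \left(6 + 8 + 15\right) = \left(0 - 14\right) \left(- \frac{1}{98}\right) - 1798 = \left(-14\right) \left(- \frac{1}{98}\right) - 1798 = \frac{1}{7} - 1798 = - \frac{12585}{7}$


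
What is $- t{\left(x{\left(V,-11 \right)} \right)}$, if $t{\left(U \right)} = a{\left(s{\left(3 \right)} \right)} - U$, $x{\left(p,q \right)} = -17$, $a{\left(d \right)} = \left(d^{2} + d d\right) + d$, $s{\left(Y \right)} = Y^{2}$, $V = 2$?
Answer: $-188$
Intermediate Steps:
$a{\left(d \right)} = d + 2 d^{2}$ ($a{\left(d \right)} = \left(d^{2} + d^{2}\right) + d = 2 d^{2} + d = d + 2 d^{2}$)
$t{\left(U \right)} = 171 - U$ ($t{\left(U \right)} = 3^{2} \left(1 + 2 \cdot 3^{2}\right) - U = 9 \left(1 + 2 \cdot 9\right) - U = 9 \left(1 + 18\right) - U = 9 \cdot 19 - U = 171 - U$)
$- t{\left(x{\left(V,-11 \right)} \right)} = - (171 - -17) = - (171 + 17) = \left(-1\right) 188 = -188$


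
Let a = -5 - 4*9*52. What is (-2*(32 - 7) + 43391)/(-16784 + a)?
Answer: -43341/18661 ≈ -2.3225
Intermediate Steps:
a = -1877 (a = -5 - 36*52 = -5 - 1872 = -1877)
(-2*(32 - 7) + 43391)/(-16784 + a) = (-2*(32 - 7) + 43391)/(-16784 - 1877) = (-2*25 + 43391)/(-18661) = (-50 + 43391)*(-1/18661) = 43341*(-1/18661) = -43341/18661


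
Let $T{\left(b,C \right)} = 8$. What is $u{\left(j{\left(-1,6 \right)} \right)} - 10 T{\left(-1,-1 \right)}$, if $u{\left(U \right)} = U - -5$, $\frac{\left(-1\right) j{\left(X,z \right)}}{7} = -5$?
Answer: $-40$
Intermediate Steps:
$j{\left(X,z \right)} = 35$ ($j{\left(X,z \right)} = \left(-7\right) \left(-5\right) = 35$)
$u{\left(U \right)} = 5 + U$ ($u{\left(U \right)} = U + 5 = 5 + U$)
$u{\left(j{\left(-1,6 \right)} \right)} - 10 T{\left(-1,-1 \right)} = \left(5 + 35\right) - 80 = 40 - 80 = -40$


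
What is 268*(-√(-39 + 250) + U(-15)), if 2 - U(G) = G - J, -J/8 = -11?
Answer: 28140 - 268*√211 ≈ 24247.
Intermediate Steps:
J = 88 (J = -8*(-11) = 88)
U(G) = 90 - G (U(G) = 2 - (G - 1*88) = 2 - (G - 88) = 2 - (-88 + G) = 2 + (88 - G) = 90 - G)
268*(-√(-39 + 250) + U(-15)) = 268*(-√(-39 + 250) + (90 - 1*(-15))) = 268*(-√211 + (90 + 15)) = 268*(-√211 + 105) = 268*(105 - √211) = 28140 - 268*√211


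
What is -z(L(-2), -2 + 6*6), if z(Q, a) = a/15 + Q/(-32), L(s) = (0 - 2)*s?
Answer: -257/120 ≈ -2.1417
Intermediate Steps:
L(s) = -2*s
z(Q, a) = -Q/32 + a/15 (z(Q, a) = a*(1/15) + Q*(-1/32) = a/15 - Q/32 = -Q/32 + a/15)
-z(L(-2), -2 + 6*6) = -(-(-1)*(-2)/16 + (-2 + 6*6)/15) = -(-1/32*4 + (-2 + 36)/15) = -(-1/8 + (1/15)*34) = -(-1/8 + 34/15) = -1*257/120 = -257/120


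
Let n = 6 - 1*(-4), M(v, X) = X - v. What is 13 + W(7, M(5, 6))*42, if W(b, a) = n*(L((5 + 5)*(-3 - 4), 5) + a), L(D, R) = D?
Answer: -28967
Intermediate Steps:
n = 10 (n = 6 + 4 = 10)
W(b, a) = -700 + 10*a (W(b, a) = 10*((5 + 5)*(-3 - 4) + a) = 10*(10*(-7) + a) = 10*(-70 + a) = -700 + 10*a)
13 + W(7, M(5, 6))*42 = 13 + (-700 + 10*(6 - 1*5))*42 = 13 + (-700 + 10*(6 - 5))*42 = 13 + (-700 + 10*1)*42 = 13 + (-700 + 10)*42 = 13 - 690*42 = 13 - 28980 = -28967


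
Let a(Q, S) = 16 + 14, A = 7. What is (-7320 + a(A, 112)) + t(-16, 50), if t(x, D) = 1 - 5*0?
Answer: -7289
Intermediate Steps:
t(x, D) = 1 (t(x, D) = 1 + 0 = 1)
a(Q, S) = 30
(-7320 + a(A, 112)) + t(-16, 50) = (-7320 + 30) + 1 = -7290 + 1 = -7289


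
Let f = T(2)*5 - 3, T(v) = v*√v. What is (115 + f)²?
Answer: 12744 + 2240*√2 ≈ 15912.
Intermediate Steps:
T(v) = v^(3/2)
f = -3 + 10*√2 (f = 2^(3/2)*5 - 3 = (2*√2)*5 - 3 = 10*√2 - 3 = -3 + 10*√2 ≈ 11.142)
(115 + f)² = (115 + (-3 + 10*√2))² = (112 + 10*√2)²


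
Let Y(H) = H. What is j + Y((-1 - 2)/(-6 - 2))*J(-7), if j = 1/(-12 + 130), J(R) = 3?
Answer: 535/472 ≈ 1.1335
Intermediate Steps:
j = 1/118 ≈ 0.0084746
j + Y((-1 - 2)/(-6 - 2))*J(-7) = 1/118 + ((-1 - 2)/(-6 - 2))*3 = 1/118 - 3/(-8)*3 = 1/118 - 3*(-⅛)*3 = 1/118 + (3/8)*3 = 1/118 + 9/8 = 535/472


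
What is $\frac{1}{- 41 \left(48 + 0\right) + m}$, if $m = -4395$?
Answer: $- \frac{1}{6363} \approx -0.00015716$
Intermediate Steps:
$\frac{1}{- 41 \left(48 + 0\right) + m} = \frac{1}{- 41 \left(48 + 0\right) - 4395} = \frac{1}{\left(-41\right) 48 - 4395} = \frac{1}{-1968 - 4395} = \frac{1}{-6363} = - \frac{1}{6363}$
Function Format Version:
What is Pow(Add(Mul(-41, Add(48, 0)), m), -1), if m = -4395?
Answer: Rational(-1, 6363) ≈ -0.00015716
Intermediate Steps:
Pow(Add(Mul(-41, Add(48, 0)), m), -1) = Pow(Add(Mul(-41, Add(48, 0)), -4395), -1) = Pow(Add(Mul(-41, 48), -4395), -1) = Pow(Add(-1968, -4395), -1) = Pow(-6363, -1) = Rational(-1, 6363)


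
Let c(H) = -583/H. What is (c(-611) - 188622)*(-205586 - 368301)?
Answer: 66139018503133/611 ≈ 1.0825e+11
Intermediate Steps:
(c(-611) - 188622)*(-205586 - 368301) = (-583/(-611) - 188622)*(-205586 - 368301) = (-583*(-1/611) - 188622)*(-573887) = (583/611 - 188622)*(-573887) = -115247459/611*(-573887) = 66139018503133/611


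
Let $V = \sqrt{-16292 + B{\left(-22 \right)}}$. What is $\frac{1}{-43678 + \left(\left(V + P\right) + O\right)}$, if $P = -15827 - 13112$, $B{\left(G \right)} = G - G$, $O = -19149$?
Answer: $- \frac{45883}{4210507524} - \frac{i \sqrt{4073}}{4210507524} \approx -1.0897 \cdot 10^{-5} - 1.5157 \cdot 10^{-8} i$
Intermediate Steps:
$B{\left(G \right)} = 0$
$P = -28939$
$V = 2 i \sqrt{4073}$ ($V = \sqrt{-16292 + 0} = \sqrt{-16292} = 2 i \sqrt{4073} \approx 127.64 i$)
$\frac{1}{-43678 + \left(\left(V + P\right) + O\right)} = \frac{1}{-43678 - \left(48088 - 2 i \sqrt{4073}\right)} = \frac{1}{-91766 + 2 i \sqrt{4073}}$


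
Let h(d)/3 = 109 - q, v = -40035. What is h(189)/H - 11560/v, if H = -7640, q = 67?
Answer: 489847/1799220 ≈ 0.27225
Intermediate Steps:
h(d) = 126 (h(d) = 3*(109 - 1*67) = 3*(109 - 67) = 3*42 = 126)
h(189)/H - 11560/v = 126/(-7640) - 11560/(-40035) = 126*(-1/7640) - 11560*(-1/40035) = -63/3820 + 136/471 = 489847/1799220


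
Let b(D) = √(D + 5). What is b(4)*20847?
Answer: 62541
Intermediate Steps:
b(D) = √(5 + D)
b(4)*20847 = √(5 + 4)*20847 = √9*20847 = 3*20847 = 62541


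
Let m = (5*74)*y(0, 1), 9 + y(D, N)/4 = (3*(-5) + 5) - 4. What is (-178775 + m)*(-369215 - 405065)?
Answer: 164778398200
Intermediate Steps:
y(D, N) = -92 (y(D, N) = -36 + 4*((3*(-5) + 5) - 4) = -36 + 4*((-15 + 5) - 4) = -36 + 4*(-10 - 4) = -36 + 4*(-14) = -36 - 56 = -92)
m = -34040 (m = (5*74)*(-92) = 370*(-92) = -34040)
(-178775 + m)*(-369215 - 405065) = (-178775 - 34040)*(-369215 - 405065) = -212815*(-774280) = 164778398200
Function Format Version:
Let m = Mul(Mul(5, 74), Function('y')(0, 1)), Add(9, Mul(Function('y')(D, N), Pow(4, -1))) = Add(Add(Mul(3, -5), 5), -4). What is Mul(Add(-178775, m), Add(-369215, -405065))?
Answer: 164778398200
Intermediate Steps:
Function('y')(D, N) = -92 (Function('y')(D, N) = Add(-36, Mul(4, Add(Add(Mul(3, -5), 5), -4))) = Add(-36, Mul(4, Add(Add(-15, 5), -4))) = Add(-36, Mul(4, Add(-10, -4))) = Add(-36, Mul(4, -14)) = Add(-36, -56) = -92)
m = -34040 (m = Mul(Mul(5, 74), -92) = Mul(370, -92) = -34040)
Mul(Add(-178775, m), Add(-369215, -405065)) = Mul(Add(-178775, -34040), Add(-369215, -405065)) = Mul(-212815, -774280) = 164778398200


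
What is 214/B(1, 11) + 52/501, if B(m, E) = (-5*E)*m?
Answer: -104354/27555 ≈ -3.7871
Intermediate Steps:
B(m, E) = -5*E*m
214/B(1, 11) + 52/501 = 214/((-5*11*1)) + 52/501 = 214/(-55) + 52*(1/501) = 214*(-1/55) + 52/501 = -214/55 + 52/501 = -104354/27555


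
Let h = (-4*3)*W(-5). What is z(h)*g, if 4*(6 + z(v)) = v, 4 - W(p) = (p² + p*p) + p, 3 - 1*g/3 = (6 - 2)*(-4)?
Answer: 6669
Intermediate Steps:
g = 57 (g = 9 - 3*(6 - 2)*(-4) = 9 - 12*(-4) = 9 - 3*(-16) = 9 + 48 = 57)
W(p) = 4 - p - 2*p² (W(p) = 4 - ((p² + p*p) + p) = 4 - ((p² + p²) + p) = 4 - (2*p² + p) = 4 - (p + 2*p²) = 4 + (-p - 2*p²) = 4 - p - 2*p²)
h = 492 (h = (-4*3)*(4 - 1*(-5) - 2*(-5)²) = -12*(4 + 5 - 2*25) = -12*(4 + 5 - 50) = -12*(-41) = 492)
z(v) = -6 + v/4
z(h)*g = (-6 + (¼)*492)*57 = (-6 + 123)*57 = 117*57 = 6669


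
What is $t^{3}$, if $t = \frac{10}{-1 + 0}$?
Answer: $-1000$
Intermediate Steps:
$t = -10$ ($t = \frac{10}{-1} = 10 \left(-1\right) = -10$)
$t^{3} = \left(-10\right)^{3} = -1000$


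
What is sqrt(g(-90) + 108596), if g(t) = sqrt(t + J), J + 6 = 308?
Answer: sqrt(108596 + 2*sqrt(53)) ≈ 329.56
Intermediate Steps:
J = 302 (J = -6 + 308 = 302)
g(t) = sqrt(302 + t) (g(t) = sqrt(t + 302) = sqrt(302 + t))
sqrt(g(-90) + 108596) = sqrt(sqrt(302 - 90) + 108596) = sqrt(sqrt(212) + 108596) = sqrt(2*sqrt(53) + 108596) = sqrt(108596 + 2*sqrt(53))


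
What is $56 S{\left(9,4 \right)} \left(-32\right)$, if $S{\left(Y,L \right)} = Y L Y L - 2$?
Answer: $-2318848$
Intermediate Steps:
$S{\left(Y,L \right)} = -2 + L^{2} Y^{2}$ ($S{\left(Y,L \right)} = L Y Y L - 2 = L Y^{2} L - 2 = L^{2} Y^{2} - 2 = -2 + L^{2} Y^{2}$)
$56 S{\left(9,4 \right)} \left(-32\right) = 56 \left(-2 + 4^{2} \cdot 9^{2}\right) \left(-32\right) = 56 \left(-2 + 16 \cdot 81\right) \left(-32\right) = 56 \left(-2 + 1296\right) \left(-32\right) = 56 \cdot 1294 \left(-32\right) = 72464 \left(-32\right) = -2318848$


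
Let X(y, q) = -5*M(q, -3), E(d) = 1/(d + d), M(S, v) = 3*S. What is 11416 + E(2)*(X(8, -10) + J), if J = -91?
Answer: 45723/4 ≈ 11431.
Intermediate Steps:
E(d) = 1/(2*d)
X(y, q) = -15*q
11416 + E(2)*(X(8, -10) + J) = 11416 + ((½)/2)*(-15*(-10) - 91) = 11416 + ((½)*(½))*(150 - 91) = 11416 + (¼)*59 = 11416 + 59/4 = 45723/4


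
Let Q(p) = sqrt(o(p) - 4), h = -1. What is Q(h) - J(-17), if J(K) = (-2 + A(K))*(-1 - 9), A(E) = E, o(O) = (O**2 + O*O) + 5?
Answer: -190 + sqrt(3) ≈ -188.27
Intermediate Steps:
o(O) = 5 + 2*O**2 (o(O) = (O**2 + O**2) + 5 = 2*O**2 + 5 = 5 + 2*O**2)
Q(p) = sqrt(1 + 2*p**2) (Q(p) = sqrt((5 + 2*p**2) - 4) = sqrt(1 + 2*p**2))
J(K) = 20 - 10*K (J(K) = (-2 + K)*(-1 - 9) = (-2 + K)*(-10) = 20 - 10*K)
Q(h) - J(-17) = sqrt(1 + 2*(-1)**2) - (20 - 10*(-17)) = sqrt(1 + 2*1) - (20 + 170) = sqrt(1 + 2) - 1*190 = sqrt(3) - 190 = -190 + sqrt(3)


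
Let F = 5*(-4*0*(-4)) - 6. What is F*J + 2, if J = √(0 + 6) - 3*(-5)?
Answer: -88 - 6*√6 ≈ -102.70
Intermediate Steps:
J = 15 + √6 (J = √6 + 15 = 15 + √6 ≈ 17.449)
F = -6 (F = 5*(0*(-4)) - 6 = 5*0 - 6 = 0 - 6 = -6)
F*J + 2 = -6*(15 + √6) + 2 = (-90 - 6*√6) + 2 = -88 - 6*√6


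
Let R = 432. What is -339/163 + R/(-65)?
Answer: -92451/10595 ≈ -8.7259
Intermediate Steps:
-339/163 + R/(-65) = -339/163 + 432/(-65) = -339*1/163 + 432*(-1/65) = -339/163 - 432/65 = -92451/10595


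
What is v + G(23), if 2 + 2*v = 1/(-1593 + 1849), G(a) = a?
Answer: 11265/512 ≈ 22.002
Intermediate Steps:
v = -511/512 (v = -1 + 1/(2*(-1593 + 1849)) = -1 + (½)/256 = -1 + (½)*(1/256) = -1 + 1/512 = -511/512 ≈ -0.99805)
v + G(23) = -511/512 + 23 = 11265/512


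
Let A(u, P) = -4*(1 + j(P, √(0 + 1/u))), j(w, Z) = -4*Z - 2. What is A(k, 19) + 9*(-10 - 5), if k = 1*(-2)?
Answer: -131 + 8*I*√2 ≈ -131.0 + 11.314*I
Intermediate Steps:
k = -2
j(w, Z) = -2 - 4*Z
A(u, P) = 4 + 16*√(1/u) (A(u, P) = -4*(1 + (-2 - 4*√(0 + 1/u))) = -4*(1 + (-2 - 4*√(1/u))) = -4*(-1 - 4*√(1/u)) = 4 + 16*√(1/u))
A(k, 19) + 9*(-10 - 5) = (4 + 16*√(1/(-2))) + 9*(-10 - 5) = (4 + 16*√(-½)) + 9*(-15) = (4 + 16*(I*√2/2)) - 135 = (4 + 8*I*√2) - 135 = -131 + 8*I*√2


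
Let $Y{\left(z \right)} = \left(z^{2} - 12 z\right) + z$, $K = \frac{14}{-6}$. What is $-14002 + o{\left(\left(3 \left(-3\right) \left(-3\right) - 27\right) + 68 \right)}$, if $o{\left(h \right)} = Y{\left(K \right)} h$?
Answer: $- \frac{106978}{9} \approx -11886.0$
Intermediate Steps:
$K = - \frac{7}{3}$ ($K = 14 \left(- \frac{1}{6}\right) = - \frac{7}{3} \approx -2.3333$)
$Y{\left(z \right)} = z^{2} - 11 z$
$o{\left(h \right)} = \frac{280 h}{9}$ ($o{\left(h \right)} = - \frac{7 \left(-11 - \frac{7}{3}\right)}{3} h = \left(- \frac{7}{3}\right) \left(- \frac{40}{3}\right) h = \frac{280 h}{9}$)
$-14002 + o{\left(\left(3 \left(-3\right) \left(-3\right) - 27\right) + 68 \right)} = -14002 + \frac{280 \left(\left(3 \left(-3\right) \left(-3\right) - 27\right) + 68\right)}{9} = -14002 + \frac{280 \left(\left(\left(-9\right) \left(-3\right) - 27\right) + 68\right)}{9} = -14002 + \frac{280 \left(\left(27 - 27\right) + 68\right)}{9} = -14002 + \frac{280 \left(0 + 68\right)}{9} = -14002 + \frac{280}{9} \cdot 68 = -14002 + \frac{19040}{9} = - \frac{106978}{9}$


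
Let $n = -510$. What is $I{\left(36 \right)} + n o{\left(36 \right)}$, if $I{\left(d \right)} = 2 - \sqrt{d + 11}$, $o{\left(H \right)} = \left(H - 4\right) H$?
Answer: $-587518 - \sqrt{47} \approx -5.8753 \cdot 10^{5}$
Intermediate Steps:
$o{\left(H \right)} = H \left(-4 + H\right)$ ($o{\left(H \right)} = \left(-4 + H\right) H = H \left(-4 + H\right)$)
$I{\left(d \right)} = 2 - \sqrt{11 + d}$
$I{\left(36 \right)} + n o{\left(36 \right)} = \left(2 - \sqrt{11 + 36}\right) - 510 \cdot 36 \left(-4 + 36\right) = \left(2 - \sqrt{47}\right) - 510 \cdot 36 \cdot 32 = \left(2 - \sqrt{47}\right) - 587520 = -587518 - \sqrt{47}$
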